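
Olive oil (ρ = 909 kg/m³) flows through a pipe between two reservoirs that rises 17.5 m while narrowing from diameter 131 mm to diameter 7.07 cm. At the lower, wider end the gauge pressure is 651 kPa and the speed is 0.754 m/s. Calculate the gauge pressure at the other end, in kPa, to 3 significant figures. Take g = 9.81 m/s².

Mass conservation (A₁v₁ = A₂v₂) gives v₂ = 0.754 × 135/39.3 = 2.59 m/s.
Applying Bernoulli between the two ends and solving for P₂: P₂ = P₁ + ½ρ(v₁² − v₂²) − ρgΔh.
P₂ = 651000 + ½·909·(0.754² − 2.59²) − 909·9.81·(+17.5) = 651000 + (-2790) − (156000) = 492000 Pa.

P₂ = 492 kPa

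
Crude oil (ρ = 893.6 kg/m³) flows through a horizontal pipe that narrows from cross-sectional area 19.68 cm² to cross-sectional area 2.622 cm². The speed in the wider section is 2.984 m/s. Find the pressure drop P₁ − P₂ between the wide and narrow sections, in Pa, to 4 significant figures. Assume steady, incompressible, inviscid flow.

ΔP = 220100 Pa

Continuity gives A₁v₁ = A₂v₂, so v₂ = (19.68 cm²)/(2.622 cm²) × 2.984 m/s = 22.40 m/s.
The pipe is horizontal, so Bernoulli reduces to P₁ + ½ρv₁² = P₂ + ½ρv₂².
P₁ − P₂ = ½·893.6·(22.40² − 2.984²) = ½·893.6·492.7 = 220100 Pa.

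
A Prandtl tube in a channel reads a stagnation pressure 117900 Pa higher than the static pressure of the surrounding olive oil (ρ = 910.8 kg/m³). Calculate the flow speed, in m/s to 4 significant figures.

The dynamic pressure equals the rise in static pressure at the stagnation point: ΔP = ½ρv².
v = √(2ΔP/ρ) = √(2·117900/910.8) = 16.09 m/s.

v ≈ 16.09 m/s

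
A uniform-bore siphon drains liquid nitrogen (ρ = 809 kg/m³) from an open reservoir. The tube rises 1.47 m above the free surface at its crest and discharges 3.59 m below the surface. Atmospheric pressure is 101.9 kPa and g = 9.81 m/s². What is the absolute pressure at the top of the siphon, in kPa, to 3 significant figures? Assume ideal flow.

61.7 kPa

From the surface to the outlet (both open to atmosphere, surface at rest): v = √(2g·h_out) = √(2·9.81·3.59) = 8.39 m/s.
With constant cross-section the crest speed equals v; applying Bernoulli from the surface up to the crest, P_top = P_atm − ½ρv² − ρg·h_top.
P_top = 101900 − ½·809·8.39² − 809·9.81·1.47 = 61700 Pa.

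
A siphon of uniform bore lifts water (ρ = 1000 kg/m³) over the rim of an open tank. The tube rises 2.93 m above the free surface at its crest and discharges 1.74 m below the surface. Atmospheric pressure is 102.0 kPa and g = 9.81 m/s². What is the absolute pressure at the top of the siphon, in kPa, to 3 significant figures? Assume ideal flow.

P_top = 56.2 kPa

The outlet speed comes from Torricelli: v = √(2g·1.74) = 5.84 m/s.
With constant cross-section the crest speed equals v; applying Bernoulli from the surface up to the crest, P_top = P_atm − ½ρv² − ρg·h_top.
P_top = 102000 − ½·1000·5.84² − 1000·9.81·2.93 = 56200 Pa.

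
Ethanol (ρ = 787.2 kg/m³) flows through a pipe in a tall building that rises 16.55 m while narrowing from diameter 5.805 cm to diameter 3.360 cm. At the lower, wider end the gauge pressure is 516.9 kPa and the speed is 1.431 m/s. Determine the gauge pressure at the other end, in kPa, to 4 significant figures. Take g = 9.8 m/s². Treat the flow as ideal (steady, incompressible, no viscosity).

Continuity gives A₁v₁ = A₂v₂, so v₂ = (26.47 cm²)/(8.867 cm²) × 1.431 m/s = 4.271 m/s.
Bernoulli: P₁ + ½ρv₁² + ρg h₁ = P₂ + ½ρv₂² + ρg h₂, so P₂ = P₁ + ½ρ(v₁² − v₂²) − ρg(h₂ − h₁).
P₂ = 516900 + ½·787.2·(1.431² − 4.271²) − 787.2·9.8·(+16.55) = 516900 + (-6375) − (127700) = 382800 Pa.

382.8 kPa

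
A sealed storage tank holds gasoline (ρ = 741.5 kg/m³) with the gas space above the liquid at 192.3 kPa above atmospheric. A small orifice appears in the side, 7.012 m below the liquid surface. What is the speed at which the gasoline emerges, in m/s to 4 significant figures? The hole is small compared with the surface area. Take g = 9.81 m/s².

v ≈ 25.62 m/s

Take point 1 at the surface (v₁ ≈ 0) and point 2 at the hole (at atmospheric pressure). Bernoulli: P₁ + ρg h = P_atm + ½ρv₂².
With P₁ − P_atm = 192300 Pa, v₂ = √(2gh + 2ΔP/ρ) = √(2·9.81·7.012 + 2·192300/741.5) = 25.62 m/s.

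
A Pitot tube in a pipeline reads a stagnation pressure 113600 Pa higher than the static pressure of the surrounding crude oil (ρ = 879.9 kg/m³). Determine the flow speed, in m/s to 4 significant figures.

Bernoulli between the free stream and the stagnation point: ½ρv² = P_stag − P_static.
v = √(2ΔP/ρ) = √(2·113600/879.9) = 16.07 m/s.

v = 16.07 m/s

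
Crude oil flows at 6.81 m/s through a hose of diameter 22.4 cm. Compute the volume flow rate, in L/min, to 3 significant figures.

Q = A·v = 0.0394 m² × 6.81 m/s = 0.268 m³/s.
Converting: 0.268 m³/s × 60000 = 16100 L/min.

Q = 16100 L/min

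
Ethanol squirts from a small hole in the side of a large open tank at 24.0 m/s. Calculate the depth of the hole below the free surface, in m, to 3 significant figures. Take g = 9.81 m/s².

For a small hole in a large open tank, ½v² = gh, giving h = v²/(2g).
h = 24.0²/(2·9.81) = 576/19.62 = 29.4 m.

29.4 m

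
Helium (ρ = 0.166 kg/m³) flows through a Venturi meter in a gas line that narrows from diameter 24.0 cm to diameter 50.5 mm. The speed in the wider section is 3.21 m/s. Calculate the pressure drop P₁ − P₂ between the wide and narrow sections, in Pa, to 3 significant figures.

ΔP ≈ 435 Pa

The volume flow rate is constant, so v₂ = (A₁/A₂)v₁ = (452/20.0)·3.21 = 72.5 m/s.
The pipe is horizontal, so Bernoulli reduces to P₁ + ½ρv₁² = P₂ + ½ρv₂².
P₁ − P₂ = ½·0.166·(72.5² − 3.21²) = ½·0.166·5250 = 435 Pa.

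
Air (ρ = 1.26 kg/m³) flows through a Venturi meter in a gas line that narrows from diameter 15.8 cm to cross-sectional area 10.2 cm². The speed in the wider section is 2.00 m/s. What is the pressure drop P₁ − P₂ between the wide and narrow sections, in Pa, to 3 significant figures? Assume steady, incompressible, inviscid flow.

Continuity gives A₁v₁ = A₂v₂, so v₂ = (196 cm²)/(10.2 cm²) × 2.00 m/s = 38.4 m/s.
Along the horizontal streamline, P + ½ρv² is constant.
P₁ − P₂ = ½·1.26·(38.4² − 2.00²) = ½·1.26·1470 = 929 Pa.

ΔP ≈ 929 Pa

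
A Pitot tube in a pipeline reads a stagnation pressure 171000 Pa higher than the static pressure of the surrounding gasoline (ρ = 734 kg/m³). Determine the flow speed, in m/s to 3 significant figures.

v ≈ 21.6 m/s

Bernoulli between the free stream and the stagnation point: ½ρv² = P_stag − P_static.
v = √(2ΔP/ρ) = √(2·171000/734) = 21.6 m/s.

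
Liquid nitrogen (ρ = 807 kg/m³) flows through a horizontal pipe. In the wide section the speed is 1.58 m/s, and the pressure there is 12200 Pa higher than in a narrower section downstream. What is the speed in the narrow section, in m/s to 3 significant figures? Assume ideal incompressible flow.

5.72 m/s

With h₁ = h₂, rearranging Bernoulli gives v₂ = √(v₁² + 2ΔP/ρ).
v₂ = √(1.58² + 2·12200/807) = √(2.50 + 30.2) = 5.72 m/s.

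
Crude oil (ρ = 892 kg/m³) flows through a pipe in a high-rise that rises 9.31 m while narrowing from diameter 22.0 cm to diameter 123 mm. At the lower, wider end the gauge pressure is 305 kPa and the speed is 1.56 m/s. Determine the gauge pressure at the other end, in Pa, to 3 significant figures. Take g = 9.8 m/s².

Continuity gives A₁v₁ = A₂v₂, so v₂ = (380 cm²)/(119 cm²) × 1.56 m/s = 4.99 m/s.
Applying Bernoulli between the two ends and solving for P₂: P₂ = P₁ + ½ρ(v₁² − v₂²) − ρgΔh.
P₂ = 305000 + ½·892·(1.56² − 4.99²) − 892·9.8·(+9.31) = 305000 + (-10000) − (81400) = 214000 Pa.

214000 Pa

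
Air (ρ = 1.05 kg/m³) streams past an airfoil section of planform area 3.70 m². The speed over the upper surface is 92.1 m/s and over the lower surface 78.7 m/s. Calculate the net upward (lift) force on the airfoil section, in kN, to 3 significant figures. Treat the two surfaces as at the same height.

From P + ½ρv² = const at equal height, P_low − P_up = ½ρ(v_up² − v_low²).
ΔP = ½·1.05·(92.1² − 78.7²) = 1200 Pa.
Lift = ΔP · A = 1200 × 3.70 = 4450 N.

F = 4.45 kN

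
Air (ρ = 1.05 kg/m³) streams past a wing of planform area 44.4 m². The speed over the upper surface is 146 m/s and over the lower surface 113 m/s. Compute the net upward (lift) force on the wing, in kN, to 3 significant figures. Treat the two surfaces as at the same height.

The faster flow above has the lower pressure; Bernoulli (same height) gives ΔP = ½ρ(v_up² − v_low²).
ΔP = ½·1.05·(146² − 113²) = 4490 Pa.
Lift = ΔP · A = 4490 × 44.4 = 199000 N.

F ≈ 199 kN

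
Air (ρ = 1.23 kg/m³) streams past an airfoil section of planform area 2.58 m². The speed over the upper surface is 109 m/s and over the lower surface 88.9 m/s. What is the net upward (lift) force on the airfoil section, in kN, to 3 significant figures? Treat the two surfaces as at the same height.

F ≈ 6.31 kN

The faster flow above has the lower pressure; Bernoulli (same height) gives ΔP = ½ρ(v_up² − v_low²).
ΔP = ½·1.23·(109² − 88.9²) = 2450 Pa.
Lift = ΔP · A = 2450 × 2.58 = 6310 N.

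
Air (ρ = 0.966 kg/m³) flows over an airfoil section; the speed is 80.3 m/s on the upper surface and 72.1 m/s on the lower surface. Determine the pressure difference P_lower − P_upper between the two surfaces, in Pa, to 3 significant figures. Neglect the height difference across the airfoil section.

ΔP ≈ 604 Pa

The pressure is lower where the speed is higher: ΔP = ½ρ(v_up² − v_low²).
ΔP = ½·0.966·(80.3² − 72.1²) = 604 Pa.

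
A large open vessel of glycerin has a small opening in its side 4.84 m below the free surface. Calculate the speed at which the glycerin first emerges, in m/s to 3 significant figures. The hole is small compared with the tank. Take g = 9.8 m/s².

Torricelli's result v = √(2gh) gives v = √(2·9.8·4.84) = 9.74 m/s.

v ≈ 9.74 m/s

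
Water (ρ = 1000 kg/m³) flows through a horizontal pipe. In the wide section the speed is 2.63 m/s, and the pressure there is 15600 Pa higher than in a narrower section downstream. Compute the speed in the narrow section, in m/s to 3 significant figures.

v₂ ≈ 6.17 m/s

With h₁ = h₂, rearranging Bernoulli gives v₂ = √(v₁² + 2ΔP/ρ).
v₂ = √(2.63² + 2·15600/1000) = √(6.92 + 31.2) = 6.17 m/s.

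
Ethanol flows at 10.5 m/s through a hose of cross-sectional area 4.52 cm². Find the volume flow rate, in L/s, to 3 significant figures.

Q ≈ 4.75 L/s

Q = A·v = 0.000452 m² × 10.5 m/s = 0.00475 m³/s.
Converting: 0.00475 m³/s × 1000 = 4.75 L/s.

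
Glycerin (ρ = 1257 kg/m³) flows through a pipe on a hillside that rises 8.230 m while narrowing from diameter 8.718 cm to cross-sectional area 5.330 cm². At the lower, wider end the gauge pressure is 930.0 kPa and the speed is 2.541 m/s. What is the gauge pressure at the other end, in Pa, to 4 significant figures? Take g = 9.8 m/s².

P₂ = 323700 Pa

By continuity, v₂ = v₁·A₁/A₂ = 2.541·(59.69/5.330) = 28.46 m/s.
Energy conservation along the streamline gives P₂ = P₁ − ½ρ(v₂² − v₁²) − ρg(h₂ − h₁).
P₂ = 930000 + ½·1257·(2.541² − 28.46²) − 1257·9.8·(+8.230) = 930000 + (-504900) − (101400) = 323700 Pa.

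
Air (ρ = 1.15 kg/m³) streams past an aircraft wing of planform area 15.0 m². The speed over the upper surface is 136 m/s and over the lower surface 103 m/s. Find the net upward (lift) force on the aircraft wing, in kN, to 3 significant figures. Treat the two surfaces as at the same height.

F ≈ 68.0 kN

The faster flow above has the lower pressure; Bernoulli (same height) gives ΔP = ½ρ(v_up² − v_low²).
ΔP = ½·1.15·(136² − 103²) = 4540 Pa.
Lift = ΔP · A = 4540 × 15.0 = 68000 N.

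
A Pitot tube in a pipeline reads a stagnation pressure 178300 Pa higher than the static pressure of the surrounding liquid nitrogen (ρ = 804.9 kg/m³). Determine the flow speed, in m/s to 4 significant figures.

At the stagnation point the flow is brought to rest, so Bernoulli gives P_stag − P_static = ½ρv².
v = √(2ΔP/ρ) = √(2·178300/804.9) = 21.05 m/s.

v ≈ 21.05 m/s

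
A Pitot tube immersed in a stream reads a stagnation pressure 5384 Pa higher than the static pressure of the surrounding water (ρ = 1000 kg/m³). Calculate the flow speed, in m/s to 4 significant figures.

At the stagnation point the flow is brought to rest, so Bernoulli gives P_stag − P_static = ½ρv².
v = √(2ΔP/ρ) = √(2·5384/1000) = 3.281 m/s.

3.281 m/s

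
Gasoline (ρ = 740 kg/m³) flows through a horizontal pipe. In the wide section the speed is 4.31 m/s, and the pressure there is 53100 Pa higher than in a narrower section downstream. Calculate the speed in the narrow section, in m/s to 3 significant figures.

v₂ ≈ 12.7 m/s

With h₁ = h₂, rearranging Bernoulli gives v₂ = √(v₁² + 2ΔP/ρ).
v₂ = √(4.31² + 2·53100/740) = √(18.6 + 144) = 12.7 m/s.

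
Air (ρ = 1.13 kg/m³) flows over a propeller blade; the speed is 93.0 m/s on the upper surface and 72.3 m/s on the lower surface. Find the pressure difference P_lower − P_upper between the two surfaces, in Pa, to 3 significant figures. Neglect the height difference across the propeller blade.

The pressure is lower where the speed is higher: ΔP = ½ρ(v_up² − v_low²).
ΔP = ½·1.13·(93.0² − 72.3²) = 1930 Pa.

ΔP = 1930 Pa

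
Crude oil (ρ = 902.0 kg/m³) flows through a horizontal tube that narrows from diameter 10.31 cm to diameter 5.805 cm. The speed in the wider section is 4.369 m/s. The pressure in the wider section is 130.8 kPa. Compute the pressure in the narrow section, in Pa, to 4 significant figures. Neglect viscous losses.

By continuity, v₂ = v₁·A₁/A₂ = 4.369·(83.48/26.47) = 13.78 m/s.
With no height change, Bernoulli's equation is P₁ + ½ρv₁² = P₂ + ½ρv₂².
P₂ = P₁ − ½ρ(v₂² − v₁²) = 130800 − ½·902.0·(13.78² − 4.369²) = 130800 − 77050 = 53750 Pa.

P₂ ≈ 53750 Pa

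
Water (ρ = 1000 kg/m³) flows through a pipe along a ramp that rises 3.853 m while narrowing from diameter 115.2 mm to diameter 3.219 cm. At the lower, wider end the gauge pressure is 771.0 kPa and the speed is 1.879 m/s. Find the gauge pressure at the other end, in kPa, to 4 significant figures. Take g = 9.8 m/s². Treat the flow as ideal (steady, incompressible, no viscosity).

P₂ ≈ 445.4 kPa

Continuity gives A₁v₁ = A₂v₂, so v₂ = (104.2 cm²)/(8.138 cm²) × 1.879 m/s = 24.07 m/s.
Energy conservation along the streamline gives P₂ = P₁ − ½ρ(v₂² − v₁²) − ρg(h₂ − h₁).
P₂ = 771000 + ½·1000·(1.879² − 24.07²) − 1000·9.8·(+3.853) = 771000 + (-287800) − (37760) = 445400 Pa.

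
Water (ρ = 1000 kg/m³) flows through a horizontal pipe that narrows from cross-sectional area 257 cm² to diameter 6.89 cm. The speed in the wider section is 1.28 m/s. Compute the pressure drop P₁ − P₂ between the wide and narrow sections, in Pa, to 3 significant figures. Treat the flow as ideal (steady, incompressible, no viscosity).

ΔP ≈ 38100 Pa

The volume flow rate is constant, so v₂ = (A₁/A₂)v₁ = (257/37.3)·1.28 = 8.82 m/s.
With no height change, Bernoulli's equation is P₁ + ½ρv₁² = P₂ + ½ρv₂².
P₁ − P₂ = ½·1000·(8.82² − 1.28²) = ½·1000·76.2 = 38100 Pa.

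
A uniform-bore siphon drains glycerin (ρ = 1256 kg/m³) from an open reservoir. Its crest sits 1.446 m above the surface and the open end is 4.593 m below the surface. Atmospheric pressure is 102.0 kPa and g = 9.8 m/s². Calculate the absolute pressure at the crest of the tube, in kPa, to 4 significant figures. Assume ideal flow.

Bernoulli surface→outlet gives ½v² = g·h_out, so v = √(2·9.8·4.593) = 9.488 m/s.
The bore is uniform, so the speed at the crest is the same v. Bernoulli surface→crest: P_atm = P_top + ½ρv² + ρg·h_top.
P_top = 102000 − ½·1256·9.488² − 1256·9.8·1.446 = 27670 Pa.

P_top ≈ 27.67 kPa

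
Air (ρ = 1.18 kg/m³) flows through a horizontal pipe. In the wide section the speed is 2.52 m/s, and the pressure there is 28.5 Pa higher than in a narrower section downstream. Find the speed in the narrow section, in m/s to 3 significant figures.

With h₁ = h₂, rearranging Bernoulli gives v₂ = √(v₁² + 2ΔP/ρ).
v₂ = √(2.52² + 2·28.5/1.18) = √(6.35 + 48.3) = 7.39 m/s.

7.39 m/s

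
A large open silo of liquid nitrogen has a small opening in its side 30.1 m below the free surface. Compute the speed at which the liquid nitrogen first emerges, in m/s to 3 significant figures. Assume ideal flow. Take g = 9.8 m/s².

The surface is effectively still and both ends are open, so ½v² = gh and v = √(2·9.8·30.1) = 24.3 m/s.

24.3 m/s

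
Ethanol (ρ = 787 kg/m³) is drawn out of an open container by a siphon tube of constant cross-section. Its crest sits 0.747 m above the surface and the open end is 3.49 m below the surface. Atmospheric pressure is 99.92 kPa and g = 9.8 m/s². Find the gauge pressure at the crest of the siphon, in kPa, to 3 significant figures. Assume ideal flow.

From the surface to the outlet (both open to atmosphere, surface at rest): v = √(2g·h_out) = √(2·9.8·3.49) = 8.27 m/s.
The bore is uniform, so the speed at the crest is the same v. Bernoulli surface→crest: P_atm = P_top + ½ρv² + ρg·h_top.
P_top = 99920 − ½·787·8.27² − 787·9.8·0.747 = 67200 Pa. So P_gauge = P_top − P_atm = -32700 Pa.

P_gauge ≈ -32.7 kPa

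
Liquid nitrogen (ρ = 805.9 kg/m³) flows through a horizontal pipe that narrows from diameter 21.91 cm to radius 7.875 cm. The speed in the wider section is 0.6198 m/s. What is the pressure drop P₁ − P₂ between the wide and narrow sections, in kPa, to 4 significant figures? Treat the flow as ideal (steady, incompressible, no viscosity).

Continuity gives A₁v₁ = A₂v₂, so v₂ = (377.0 cm²)/(194.8 cm²) × 0.6198 m/s = 1.199 m/s.
The pipe is horizontal, so Bernoulli reduces to P₁ + ½ρv₁² = P₂ + ½ρv₂².
P₁ − P₂ = ½·805.9·(1.199² − 0.6198²) = ½·805.9·1.054 = 424.9 Pa.

ΔP = 0.4249 kPa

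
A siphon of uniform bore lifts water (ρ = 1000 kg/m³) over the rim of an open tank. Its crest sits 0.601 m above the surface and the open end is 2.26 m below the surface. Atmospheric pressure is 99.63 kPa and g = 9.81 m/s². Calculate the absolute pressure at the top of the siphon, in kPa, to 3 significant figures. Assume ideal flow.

P_top = 71.6 kPa

The outlet speed comes from Torricelli: v = √(2g·2.26) = 6.66 m/s.
Continuity keeps v the same throughout the tube; from surface to crest, P_atm + 0 = P_top + ½ρv² + ρg·h_top.
P_top = 99630 − ½·1000·6.66² − 1000·9.81·0.601 = 71600 Pa.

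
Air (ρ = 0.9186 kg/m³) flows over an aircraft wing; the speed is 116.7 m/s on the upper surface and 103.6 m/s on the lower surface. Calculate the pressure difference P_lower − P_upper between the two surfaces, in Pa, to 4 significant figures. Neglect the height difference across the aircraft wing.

ΔP ≈ 1326 Pa

The pressure is lower where the speed is higher: ΔP = ½ρ(v_up² − v_low²).
ΔP = ½·0.9186·(116.7² − 103.6²) = 1326 Pa.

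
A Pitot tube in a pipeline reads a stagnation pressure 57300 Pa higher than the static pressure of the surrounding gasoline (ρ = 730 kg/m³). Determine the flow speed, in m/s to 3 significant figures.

v = 12.5 m/s

The dynamic pressure equals the rise in static pressure at the stagnation point: ΔP = ½ρv².
v = √(2ΔP/ρ) = √(2·57300/730) = 12.5 m/s.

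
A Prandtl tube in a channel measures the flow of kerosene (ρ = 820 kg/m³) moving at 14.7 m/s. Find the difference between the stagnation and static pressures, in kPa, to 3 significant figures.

At the stagnation point the flow is brought to rest, so Bernoulli gives P_stag − P_static = ½ρv².
ΔP = ½·820·14.7² = 88600 Pa.

ΔP ≈ 88.6 kPa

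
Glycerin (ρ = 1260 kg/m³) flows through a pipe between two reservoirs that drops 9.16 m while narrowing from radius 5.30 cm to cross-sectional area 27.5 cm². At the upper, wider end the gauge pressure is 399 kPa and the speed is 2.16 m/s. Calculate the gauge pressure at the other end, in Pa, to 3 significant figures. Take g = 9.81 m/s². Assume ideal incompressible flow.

Mass conservation (A₁v₁ = A₂v₂) gives v₂ = 2.16 × 88.2/27.5 = 6.93 m/s.
Bernoulli: P₁ + ½ρv₁² + ρg h₁ = P₂ + ½ρv₂² + ρg h₂, so P₂ = P₁ + ½ρ(v₁² − v₂²) − ρg(h₂ − h₁).
P₂ = 399000 + ½·1260·(2.16² − 6.93²) − 1260·9.81·(−9.16) = 399000 + (-27300) − (-113000) = 485000 Pa.

P₂ ≈ 485000 Pa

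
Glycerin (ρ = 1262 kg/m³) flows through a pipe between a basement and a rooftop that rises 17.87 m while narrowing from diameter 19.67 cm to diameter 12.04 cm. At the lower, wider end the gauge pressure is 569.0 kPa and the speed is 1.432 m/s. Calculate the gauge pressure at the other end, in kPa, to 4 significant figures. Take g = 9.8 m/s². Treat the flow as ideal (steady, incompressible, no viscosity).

340.1 kPa

By continuity, v₂ = v₁·A₁/A₂ = 1.432·(303.9/113.9) = 3.822 m/s.
Applying Bernoulli between the two ends and solving for P₂: P₂ = P₁ + ½ρ(v₁² − v₂²) − ρgΔh.
P₂ = 569000 + ½·1262·(1.432² − 3.822²) − 1262·9.8·(+17.87) = 569000 + (-7924) − (221000) = 340100 Pa.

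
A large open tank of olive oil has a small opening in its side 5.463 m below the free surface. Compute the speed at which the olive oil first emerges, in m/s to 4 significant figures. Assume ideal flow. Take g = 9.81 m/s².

Torricelli's result v = √(2gh) gives v = √(2·9.81·5.463) = 10.35 m/s.

v ≈ 10.35 m/s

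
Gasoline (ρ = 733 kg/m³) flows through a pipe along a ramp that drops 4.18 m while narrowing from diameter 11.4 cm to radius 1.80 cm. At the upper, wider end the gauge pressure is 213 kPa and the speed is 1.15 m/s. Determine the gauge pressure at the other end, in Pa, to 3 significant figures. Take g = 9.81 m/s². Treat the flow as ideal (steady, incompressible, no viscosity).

P₂ ≈ 195000 Pa

The volume flow rate is constant, so v₂ = (A₁/A₂)v₁ = (102/10.2)·1.15 = 11.5 m/s.
Energy conservation along the streamline gives P₂ = P₁ − ½ρ(v₂² − v₁²) − ρg(h₂ − h₁).
P₂ = 213000 + ½·733·(1.15² − 11.5²) − 733·9.81·(−4.18) = 213000 + (-48300) − (-30100) = 195000 Pa.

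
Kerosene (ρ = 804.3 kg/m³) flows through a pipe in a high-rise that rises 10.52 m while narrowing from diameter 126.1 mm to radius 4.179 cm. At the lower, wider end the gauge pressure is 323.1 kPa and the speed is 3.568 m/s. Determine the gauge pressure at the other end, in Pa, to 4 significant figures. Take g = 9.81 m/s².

The volume flow rate is constant, so v₂ = (A₁/A₂)v₁ = (124.9/54.86)·3.568 = 8.122 m/s.
Bernoulli: P₁ + ½ρv₁² + ρg h₁ = P₂ + ½ρv₂² + ρg h₂, so P₂ = P₁ + ½ρ(v₁² − v₂²) − ρg(h₂ − h₁).
P₂ = 323100 + ½·804.3·(3.568² − 8.122²) − 804.3·9.81·(+10.52) = 323100 + (-21410) − (83000) = 218700 Pa.

P₂ ≈ 218700 Pa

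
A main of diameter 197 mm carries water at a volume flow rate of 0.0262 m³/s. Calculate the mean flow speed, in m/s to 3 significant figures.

Q = 0.0262 m³/s = 0.0262 m³/s.
v = Q/A = 0.0262 / 0.0305 = 0.860 m/s.

v = 0.860 m/s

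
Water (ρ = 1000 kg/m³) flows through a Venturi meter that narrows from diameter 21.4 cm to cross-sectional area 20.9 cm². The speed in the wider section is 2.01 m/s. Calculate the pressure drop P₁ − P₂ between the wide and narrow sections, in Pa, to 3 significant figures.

Mass conservation (A₁v₁ = A₂v₂) gives v₂ = 2.01 × 360/20.9 = 34.6 m/s.
The pipe is horizontal, so Bernoulli reduces to P₁ + ½ρv₁² = P₂ + ½ρv₂².
P₁ − P₂ = ½·1000·(34.6² − 2.01²) = ½·1000·1190 = 596000 Pa.

ΔP = 596000 Pa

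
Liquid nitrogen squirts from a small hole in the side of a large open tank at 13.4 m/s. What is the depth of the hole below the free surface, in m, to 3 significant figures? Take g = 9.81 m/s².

For a small hole in a large open tank, ½v² = gh, giving h = v²/(2g).
h = 13.4²/(2·9.81) = 180/19.62 = 9.15 m.

9.15 m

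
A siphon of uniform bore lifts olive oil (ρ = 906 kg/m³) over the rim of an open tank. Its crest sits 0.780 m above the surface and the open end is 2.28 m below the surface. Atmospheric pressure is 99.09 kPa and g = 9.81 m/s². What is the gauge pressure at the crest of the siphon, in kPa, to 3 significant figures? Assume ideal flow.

The outlet speed comes from Torricelli: v = √(2g·2.28) = 6.69 m/s.
Continuity keeps v the same throughout the tube; from surface to crest, P_atm + 0 = P_top + ½ρv² + ρg·h_top.
P_top = 99090 − ½·906·6.69² − 906·9.81·0.780 = 71900 Pa. So P_gauge = P_top − P_atm = -27200 Pa.

-27.2 kPa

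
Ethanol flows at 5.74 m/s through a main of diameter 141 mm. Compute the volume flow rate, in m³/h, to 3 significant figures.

Q = A·v = 0.0156 m² × 5.74 m/s = 0.0896 m³/s.
Converting: 0.0896 m³/s × 3600 = 323 m³/h.

Q ≈ 323 m³/h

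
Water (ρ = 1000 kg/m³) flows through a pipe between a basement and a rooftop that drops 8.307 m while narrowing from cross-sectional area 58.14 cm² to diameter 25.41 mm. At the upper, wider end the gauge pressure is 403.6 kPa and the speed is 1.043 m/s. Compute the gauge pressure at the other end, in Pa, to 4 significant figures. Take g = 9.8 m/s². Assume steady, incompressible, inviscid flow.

P₂ ≈ 414100 Pa

Mass conservation (A₁v₁ = A₂v₂) gives v₂ = 1.043 × 58.14/5.071 = 11.96 m/s.
Energy conservation along the streamline gives P₂ = P₁ − ½ρ(v₂² − v₁²) − ρg(h₂ − h₁).
P₂ = 403600 + ½·1000·(1.043² − 11.96²) − 1000·9.8·(−8.307) = 403600 + (-70950) − (-81410) = 414100 Pa.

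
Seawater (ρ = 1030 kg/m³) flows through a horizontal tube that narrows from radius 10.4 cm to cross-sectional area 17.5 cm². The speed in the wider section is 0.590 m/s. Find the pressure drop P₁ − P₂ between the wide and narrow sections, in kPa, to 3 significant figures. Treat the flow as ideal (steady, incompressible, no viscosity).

Continuity gives A₁v₁ = A₂v₂, so v₂ = (340 cm²)/(17.5 cm²) × 0.590 m/s = 11.5 m/s.
Bernoulli (h₁ = h₂): P₁ − P₂ = ½ρ(v₂² − v₁²).
P₁ − P₂ = ½·1030·(11.5² − 0.590²) = ½·1030·131 = 67400 Pa.

67.4 kPa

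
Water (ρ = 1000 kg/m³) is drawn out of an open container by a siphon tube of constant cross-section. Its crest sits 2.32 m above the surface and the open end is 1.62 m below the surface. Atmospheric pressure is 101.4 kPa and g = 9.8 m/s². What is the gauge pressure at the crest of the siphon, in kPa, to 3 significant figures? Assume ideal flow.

-38.6 kPa

Bernoulli surface→outlet gives ½v² = g·h_out, so v = √(2·9.8·1.62) = 5.63 m/s.
With constant cross-section the crest speed equals v; applying Bernoulli from the surface up to the crest, P_top = P_atm − ½ρv² − ρg·h_top.
P_top = 101400 − ½·1000·5.63² − 1000·9.8·2.32 = 62800 Pa. So P_gauge = P_top − P_atm = -38600 Pa.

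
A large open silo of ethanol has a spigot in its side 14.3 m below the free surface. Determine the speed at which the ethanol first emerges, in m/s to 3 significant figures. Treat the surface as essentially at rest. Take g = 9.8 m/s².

16.7 m/s

With the surface at rest and both surface and jet at atmospheric pressure, Bernoulli gives ρg h = ½ρv², so v = √(2gh) = √(2·9.8·14.3) = 16.7 m/s.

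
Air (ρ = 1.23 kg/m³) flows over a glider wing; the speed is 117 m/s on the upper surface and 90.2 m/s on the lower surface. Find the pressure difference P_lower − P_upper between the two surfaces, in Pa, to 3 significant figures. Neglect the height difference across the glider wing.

With negligible Δh, P + ½ρv² is constant, so P_low − P_up = ½ρ(v_up² − v_low²).
ΔP = ½·1.23·(117² − 90.2²) = 3420 Pa.

ΔP ≈ 3420 Pa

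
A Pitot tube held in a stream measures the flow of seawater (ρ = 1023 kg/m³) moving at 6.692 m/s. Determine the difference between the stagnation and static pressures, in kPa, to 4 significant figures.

At the stagnation point the flow is brought to rest, so Bernoulli gives P_stag − P_static = ½ρv².
ΔP = ½·1023·6.692² = 22910 Pa.

ΔP ≈ 22.91 kPa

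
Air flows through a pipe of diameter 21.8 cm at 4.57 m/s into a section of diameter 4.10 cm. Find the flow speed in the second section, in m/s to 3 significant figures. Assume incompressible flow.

Continuity gives A₁v₁ = A₂v₂, so v₂ = (373 cm²)/(13.2 cm²) × 4.57 m/s = 129 m/s.

v₂ ≈ 129 m/s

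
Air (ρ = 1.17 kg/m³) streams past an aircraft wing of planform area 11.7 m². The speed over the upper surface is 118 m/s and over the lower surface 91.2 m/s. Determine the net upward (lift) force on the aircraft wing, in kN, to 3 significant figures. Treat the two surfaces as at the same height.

F ≈ 38.4 kN

The faster flow above has the lower pressure; Bernoulli (same height) gives ΔP = ½ρ(v_up² − v_low²).
ΔP = ½·1.17·(118² − 91.2²) = 3280 Pa.
Lift = ΔP · A = 3280 × 11.7 = 38400 N.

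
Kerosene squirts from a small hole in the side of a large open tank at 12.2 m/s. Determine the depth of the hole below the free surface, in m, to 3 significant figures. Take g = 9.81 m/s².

Inverting v = √(2gh) gives h = v² / 2g.
h = 12.2²/(2·9.81) = 149/19.62 = 7.59 m.

h = 7.59 m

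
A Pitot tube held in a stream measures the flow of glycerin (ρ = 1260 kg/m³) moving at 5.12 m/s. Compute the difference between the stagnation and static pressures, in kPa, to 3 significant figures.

ΔP = 16.5 kPa

Bernoulli between the free stream and the stagnation point: ½ρv² = P_stag − P_static.
ΔP = ½·1260·5.12² = 16500 Pa.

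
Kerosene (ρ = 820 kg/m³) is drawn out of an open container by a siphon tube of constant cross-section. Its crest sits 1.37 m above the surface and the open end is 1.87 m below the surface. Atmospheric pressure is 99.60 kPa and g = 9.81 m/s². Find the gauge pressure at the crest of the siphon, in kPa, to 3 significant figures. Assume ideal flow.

P_gauge ≈ -26.1 kPa

From the surface to the outlet (both open to atmosphere, surface at rest): v = √(2g·h_out) = √(2·9.81·1.87) = 6.06 m/s.
Continuity keeps v the same throughout the tube; from surface to crest, P_atm + 0 = P_top + ½ρv² + ρg·h_top.
P_top = 99600 − ½·820·6.06² − 820·9.81·1.37 = 73500 Pa. So P_gauge = P_top − P_atm = -26100 Pa.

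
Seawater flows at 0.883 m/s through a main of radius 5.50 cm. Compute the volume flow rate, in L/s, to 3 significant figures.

8.39 L/s

Q = A·v = 0.00950 m² × 0.883 m/s = 0.00839 m³/s.
Converting: 0.00839 m³/s × 1000 = 8.39 L/s.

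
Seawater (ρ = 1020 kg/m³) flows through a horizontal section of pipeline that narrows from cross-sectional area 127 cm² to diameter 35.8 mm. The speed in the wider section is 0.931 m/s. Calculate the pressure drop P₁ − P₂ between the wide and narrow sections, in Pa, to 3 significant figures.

ΔP ≈ 69900 Pa

The volume flow rate is constant, so v₂ = (A₁/A₂)v₁ = (127/10.1)·0.931 = 11.7 m/s.
The pipe is horizontal, so Bernoulli reduces to P₁ + ½ρv₁² = P₂ + ½ρv₂².
P₁ − P₂ = ½·1020·(11.7² − 0.931²) = ½·1020·137 = 69900 Pa.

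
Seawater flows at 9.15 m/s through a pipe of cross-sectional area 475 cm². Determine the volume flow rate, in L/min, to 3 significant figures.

Q = A·v = 0.0475 m² × 9.15 m/s = 0.435 m³/s.
Converting: 0.435 m³/s × 60000 = 26100 L/min.

Q = 26100 L/min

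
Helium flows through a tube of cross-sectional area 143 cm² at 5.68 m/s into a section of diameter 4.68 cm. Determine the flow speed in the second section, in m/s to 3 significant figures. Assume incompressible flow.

By continuity, v₂ = v₁·A₁/A₂ = 5.68·(143/17.2) = 47.2 m/s.

47.2 m/s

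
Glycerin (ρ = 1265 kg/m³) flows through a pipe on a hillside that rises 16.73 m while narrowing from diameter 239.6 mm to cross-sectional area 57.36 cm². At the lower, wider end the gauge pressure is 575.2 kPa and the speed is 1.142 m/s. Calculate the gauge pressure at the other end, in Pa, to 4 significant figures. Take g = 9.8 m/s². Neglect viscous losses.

P₂ ≈ 317700 Pa

Mass conservation (A₁v₁ = A₂v₂) gives v₂ = 1.142 × 450.9/57.36 = 8.977 m/s.
Applying Bernoulli between the two ends and solving for P₂: P₂ = P₁ + ½ρ(v₁² − v₂²) − ρgΔh.
P₂ = 575200 + ½·1265·(1.142² − 8.977²) − 1265·9.8·(+16.73) = 575200 + (-50140) − (207400) = 317700 Pa.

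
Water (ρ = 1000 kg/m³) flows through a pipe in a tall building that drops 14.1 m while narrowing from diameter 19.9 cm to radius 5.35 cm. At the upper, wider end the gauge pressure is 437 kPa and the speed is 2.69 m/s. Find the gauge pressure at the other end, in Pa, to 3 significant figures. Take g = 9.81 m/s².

Continuity gives A₁v₁ = A₂v₂, so v₂ = (311 cm²)/(89.9 cm²) × 2.69 m/s = 9.30 m/s.
Applying Bernoulli between the two ends and solving for P₂: P₂ = P₁ + ½ρ(v₁² − v₂²) − ρgΔh.
P₂ = 437000 + ½·1000·(2.69² − 9.30²) − 1000·9.81·(−14.1) = 437000 + (-39700) − (-138000) = 536000 Pa.

P₂ ≈ 536000 Pa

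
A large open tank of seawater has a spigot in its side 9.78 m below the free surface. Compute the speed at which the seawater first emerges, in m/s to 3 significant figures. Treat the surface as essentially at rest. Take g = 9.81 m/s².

v = 13.9 m/s

The surface is effectively still and both ends are open, so ½v² = gh and v = √(2·9.81·9.78) = 13.9 m/s.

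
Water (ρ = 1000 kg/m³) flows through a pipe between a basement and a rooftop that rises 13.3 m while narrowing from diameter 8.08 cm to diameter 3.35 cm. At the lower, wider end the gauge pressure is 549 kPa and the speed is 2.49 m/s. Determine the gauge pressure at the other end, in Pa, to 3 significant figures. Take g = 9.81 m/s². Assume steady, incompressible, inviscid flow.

By continuity, v₂ = v₁·A₁/A₂ = 2.49·(51.3/8.81) = 14.5 m/s.
Energy conservation along the streamline gives P₂ = P₁ − ½ρ(v₂² − v₁²) − ρg(h₂ − h₁).
P₂ = 549000 + ½·1000·(2.49² − 14.5²) − 1000·9.81·(+13.3) = 549000 + (-102000) − (130000) = 317000 Pa.

317000 Pa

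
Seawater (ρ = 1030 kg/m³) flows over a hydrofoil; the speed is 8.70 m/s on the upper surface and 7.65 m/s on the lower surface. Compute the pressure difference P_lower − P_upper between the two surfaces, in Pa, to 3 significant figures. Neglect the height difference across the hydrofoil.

With negligible Δh, P + ½ρv² is constant, so P_low − P_up = ½ρ(v_up² − v_low²).
ΔP = ½·1030·(8.70² − 7.65²) = 8840 Pa.

ΔP ≈ 8840 Pa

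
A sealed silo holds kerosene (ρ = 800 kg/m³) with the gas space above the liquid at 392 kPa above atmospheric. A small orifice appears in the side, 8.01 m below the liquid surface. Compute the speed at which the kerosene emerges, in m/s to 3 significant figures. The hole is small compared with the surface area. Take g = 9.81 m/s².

Take point 1 at the surface (v₁ ≈ 0) and point 2 at the hole (at atmospheric pressure). Bernoulli: P₁ + ρg h = P_atm + ½ρv₂².
With P₁ − P_atm = 392000 Pa, v₂ = √(2gh + 2ΔP/ρ) = √(2·9.81·8.01 + 2·392000/800) = 33.7 m/s.

33.7 m/s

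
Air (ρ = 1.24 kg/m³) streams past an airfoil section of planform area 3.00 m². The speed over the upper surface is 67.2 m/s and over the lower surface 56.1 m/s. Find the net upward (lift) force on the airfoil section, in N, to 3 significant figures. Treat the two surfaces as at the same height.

2550 N

With equal heights on the two surfaces, Bernoulli gives P_lower − P_upper = ½ρ(v_upper² − v_lower²).
ΔP = ½·1.24·(67.2² − 56.1²) = 849 Pa.
Lift = ΔP · A = 849 × 3.00 = 2550 N.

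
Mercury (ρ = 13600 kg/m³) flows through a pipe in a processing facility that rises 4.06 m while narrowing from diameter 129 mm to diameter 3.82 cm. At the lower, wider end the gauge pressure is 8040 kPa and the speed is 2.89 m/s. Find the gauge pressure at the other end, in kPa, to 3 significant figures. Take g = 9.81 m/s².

P₂ = 169 kPa

Mass conservation (A₁v₁ = A₂v₂) gives v₂ = 2.89 × 131/11.5 = 33.0 m/s.
Bernoulli: P₁ + ½ρv₁² + ρg h₁ = P₂ + ½ρv₂² + ρg h₂, so P₂ = P₁ + ½ρ(v₁² − v₂²) − ρg(h₂ − h₁).
P₂ = 8040000 + ½·13600·(2.89² − 33.0²) − 13600·9.81·(+4.06) = 8040000 + (-7330000) − (542000) = 169000 Pa.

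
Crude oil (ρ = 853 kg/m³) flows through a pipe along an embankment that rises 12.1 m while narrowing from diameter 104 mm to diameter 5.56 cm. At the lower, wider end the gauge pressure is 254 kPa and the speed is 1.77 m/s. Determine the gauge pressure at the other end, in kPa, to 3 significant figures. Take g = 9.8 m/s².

By continuity, v₂ = v₁·A₁/A₂ = 1.77·(84.9/24.3) = 6.19 m/s.
Bernoulli: P₁ + ½ρv₁² + ρg h₁ = P₂ + ½ρv₂² + ρg h₂, so P₂ = P₁ + ½ρ(v₁² − v₂²) − ρg(h₂ − h₁).
P₂ = 254000 + ½·853·(1.77² − 6.19²) − 853·9.8·(+12.1) = 254000 + (-15000) − (101000) = 138000 Pa.

P₂ ≈ 138 kPa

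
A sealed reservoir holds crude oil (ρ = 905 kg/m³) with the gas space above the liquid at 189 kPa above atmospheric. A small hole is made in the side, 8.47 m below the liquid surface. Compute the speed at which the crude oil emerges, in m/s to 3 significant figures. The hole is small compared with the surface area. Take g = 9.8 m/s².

Take point 1 at the surface (v₁ ≈ 0) and point 2 at the hole (at atmospheric pressure). Bernoulli: P₁ + ρg h = P_atm + ½ρv₂².
With P₁ − P_atm = 189000 Pa, v₂ = √(2gh + 2ΔP/ρ) = √(2·9.8·8.47 + 2·189000/905) = 24.2 m/s.

v ≈ 24.2 m/s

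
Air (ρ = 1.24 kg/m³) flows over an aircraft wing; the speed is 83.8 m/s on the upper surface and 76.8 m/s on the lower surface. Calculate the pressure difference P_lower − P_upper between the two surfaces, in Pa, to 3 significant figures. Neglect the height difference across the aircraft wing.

The pressure is lower where the speed is higher: ΔP = ½ρ(v_up² − v_low²).
ΔP = ½·1.24·(83.8² − 76.8²) = 697 Pa.

697 Pa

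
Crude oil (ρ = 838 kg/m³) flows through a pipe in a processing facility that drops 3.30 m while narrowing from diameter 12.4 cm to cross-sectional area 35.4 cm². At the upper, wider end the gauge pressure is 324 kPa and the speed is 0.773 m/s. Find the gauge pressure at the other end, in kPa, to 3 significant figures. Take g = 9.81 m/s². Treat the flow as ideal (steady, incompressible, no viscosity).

Continuity gives A₁v₁ = A₂v₂, so v₂ = (121 cm²)/(35.4 cm²) × 0.773 m/s = 2.64 m/s.
Bernoulli: P₁ + ½ρv₁² + ρg h₁ = P₂ + ½ρv₂² + ρg h₂, so P₂ = P₁ + ½ρ(v₁² − v₂²) − ρg(h₂ − h₁).
P₂ = 324000 + ½·838·(0.773² − 2.64²) − 838·9.81·(−3.30) = 324000 + (-2660) − (-27100) = 348000 Pa.

P₂ = 348 kPa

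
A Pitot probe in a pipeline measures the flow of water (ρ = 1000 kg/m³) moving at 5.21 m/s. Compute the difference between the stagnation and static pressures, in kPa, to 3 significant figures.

At the stagnation point the flow is brought to rest, so Bernoulli gives P_stag − P_static = ½ρv².
ΔP = ½·1000·5.21² = 13600 Pa.

ΔP = 13.6 kPa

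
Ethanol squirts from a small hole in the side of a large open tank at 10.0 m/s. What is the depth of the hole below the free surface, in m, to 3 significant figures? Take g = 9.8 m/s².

Torricelli: v = √(2gh), so h = v²/(2g).
h = 10.0²/(2·9.8) = 100/19.60 = 5.10 m.

h ≈ 5.10 m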